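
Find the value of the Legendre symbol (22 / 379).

Euler's criterion: (22/379) ≡ 22^189 (mod 379).
22^2 ≡ 105 (mod 379)
22^4 ≡ 34 (mod 379)
22^8 ≡ 19 (mod 379)
22^16 ≡ 361 (mod 379)
22^32 ≡ 324 (mod 379)
22^64 ≡ 372 (mod 379)
22^128 ≡ 49 (mod 379)
22^189 = 22^(128+32+16+8+4+1) ≡ 1 (mod 379).
Result is 1, so (22/379) = 1.

1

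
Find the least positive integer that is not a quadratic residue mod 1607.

(2/1607) = +1, so 2 is a residue.
(3/1607) = +1, so 3 is a residue.
(4/1607) = +1, so 4 is a residue.
(5/1607) = −1, so 5 is the smallest positive non-residue mod 1607.

5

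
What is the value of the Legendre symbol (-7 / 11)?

First reduce: -7 ≡ 4 (mod 11).
Pull out 2^2: since 11 ≡ 3 (mod 8), (2/11) = -1, so (2/11)^2 = +1.
Reached (1/11) = 1. Collecting the sign flips along the way, the symbol is +1.

1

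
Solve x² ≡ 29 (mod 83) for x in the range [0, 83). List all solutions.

19, 64

Since 83 ≡ 3 (mod 4), a square root of 29 is 29^((83+1)/4) = 29^21 mod 83.
Repeated squaring: 29^2≡11, 29^4≡38, 29^8≡33, 29^16≡10 (mod 83).
29^21 = 29^(16+4+1) ≡ 64 (mod 83).
Check: 64² = 4096 ≡ 29 (mod 83). The two roots are 19 and 64.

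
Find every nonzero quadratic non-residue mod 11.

2,6,7,8,10

Square k = 1,…,5 (k and 11−k give the same square):
1²=1, 2²=4, 3²=9, 4²≡5, 5²≡3 (mod 11).
The residues are {1, 3, 4, 5, 9}; the non-residues are the remaining 5 nonzero classes.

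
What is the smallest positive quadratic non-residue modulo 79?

(2/79) = +1, so 2 is a residue.
(3/79) = −1, so 3 is the smallest positive non-residue mod 79.

3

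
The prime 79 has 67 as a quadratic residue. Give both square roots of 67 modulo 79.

15, 64

Since 79 ≡ 3 (mod 4), a square root of 67 is 67^((79+1)/4) = 67^20 mod 79.
Repeated squaring: 67^2≡65, 67^4≡38, 67^8≡22, 67^16≡10 (mod 79).
67^20 = 67^(16+4) ≡ 64 (mod 79).
Check: 64² = 4096 ≡ 67 (mod 79). The two roots are 15 and 64.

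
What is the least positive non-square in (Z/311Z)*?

11

(2/311) = +1, so 2 is a residue.
(3/311) = +1, so 3 is a residue.
(4/311) = +1, so 4 is a residue.
(5/311) = +1, so 5 is a residue.
(6/311) = +1, so 6 is a residue.
(7/311) = +1, so 7 is a residue.
(8/311) = +1, so 8 is a residue.
(9/311) = +1, so 9 is a residue.
(10/311) = +1, so 10 is a residue.
(11/311) = −1, so 11 is the smallest positive non-residue mod 311.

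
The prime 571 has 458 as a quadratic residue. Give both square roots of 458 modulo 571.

40, 531

Since 571 ≡ 3 (mod 4), a square root of 458 is 458^((571+1)/4) = 458^143 mod 571.
Repeated squaring: 458^2≡207, 458^4≡24, 458^8≡5, 458^16≡25, 458^32≡54, 458^64≡61, 458^128≡295 (mod 571).
458^143 = 458^(128+8+4+2+1) ≡ 531 (mod 571).
Check: 531² = 281961 ≡ 458 (mod 571). The two roots are 40 and 531.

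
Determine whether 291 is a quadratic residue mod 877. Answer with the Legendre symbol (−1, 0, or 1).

1

Euler's criterion: (291/877) ≡ 291^438 (mod 877).
291^2 ≡ 489 (mod 877)
291^4 ≡ 577 (mod 877)
291^8 ≡ 546 (mod 877)
291^16 ≡ 813 (mod 877)
291^32 ≡ 588 (mod 877)
291^64 ≡ 206 (mod 877)
291^128 ≡ 340 (mod 877)
291^256 ≡ 713 (mod 877)
291^438 = 291^(256+128+32+16+4+2) ≡ 1 (mod 877).
Result is 1, so (291/877) = 1.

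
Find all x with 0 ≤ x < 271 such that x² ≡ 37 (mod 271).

Since 271 ≡ 3 (mod 4), a square root of 37 is 37^((271+1)/4) = 37^68 mod 271.
Repeated squaring: 37^2≡14, 37^4≡196, 37^8≡205, 37^16≡20, 37^32≡129, 37^64≡110 (mod 271).
37^68 = 37^(64+4) ≡ 151 (mod 271).
Check: 151² = 22801 ≡ 37 (mod 271). The two roots are 120 and 151.

120, 151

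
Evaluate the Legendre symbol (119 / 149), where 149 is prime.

1

Reciprocity: 119 ≡ 3 and 149 ≡ 1 (mod 4), so (119/149) = +(149/119).
Reduce top mod 119: now compute (30/119).
Pull out 2: since 119 ≡ 7 (mod 8), (2/119) = +1.
Reciprocity: 15 ≡ 3 and 119 ≡ 3 (mod 4), so (15/119) = −(119/15).
Reduce top mod 15: now compute (14/15).
Pull out 2: since 15 ≡ 7 (mod 8), (2/15) = +1.
Reciprocity: 7 ≡ 3 and 15 ≡ 3 (mod 4), so (7/15) = −(15/7).
Reduce top mod 7: now compute (1/7).
Reached (1/7) = 1. Collecting the sign flips along the way, the symbol is +1.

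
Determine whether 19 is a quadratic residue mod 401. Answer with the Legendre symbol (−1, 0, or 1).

Reciprocity: 19 ≡ 3 and 401 ≡ 1 (mod 4), so (19/401) = +(401/19).
Reduce top mod 19: now compute (2/19).
Pull out 2: since 19 ≡ 3 (mod 8), (2/19) = -1.
Reached (1/19) = 1. Collecting the sign flips along the way, the symbol is -1.

-1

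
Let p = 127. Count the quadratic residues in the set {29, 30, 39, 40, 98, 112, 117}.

(29/127) = -1 → non-residue.
(30/127) = +1 → QR.
(39/127) = -1 → non-residue.
(40/127) = -1 → non-residue.
(98/127) = +1 → QR.
(112/127) = -1 → non-residue.
(117/127) = +1 → QR.
Total quadratic residues among the 7: 3.

3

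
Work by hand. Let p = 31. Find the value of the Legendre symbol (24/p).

-1

Euler's criterion: (24/31) ≡ 24^15 (mod 31).
24^2 ≡ 18 (mod 31)
24^4 ≡ 14 (mod 31)
24^8 ≡ 10 (mod 31)
24^15 = 24^(8+4+2+1) ≡ 30 (mod 31).
Result is 30 ≡ −1, so (24/31) = −1.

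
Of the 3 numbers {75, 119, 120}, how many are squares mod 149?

2

(75/149) = -1 → non-residue.
(119/149) = +1 → QR.
(120/149) = +1 → QR.
Total quadratic residues among the 3: 2.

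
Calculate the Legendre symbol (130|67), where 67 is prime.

-1

First reduce: 130 ≡ 63 (mod 67).
Reciprocity: 63 ≡ 3 and 67 ≡ 3 (mod 4), so (63/67) = −(67/63).
Reduce top mod 63: now compute (4/63).
Pull out 2^2: since 63 ≡ 7 (mod 8), (2/63) = +1, so (2/63)^2 = +1.
Reached (1/63) = 1. Collecting the sign flips along the way, the symbol is -1.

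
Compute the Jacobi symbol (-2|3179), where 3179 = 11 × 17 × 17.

1

First reduce: -2 ≡ 3177 (mod 3179).
Reciprocity: 3177 ≡ 1 and 3179 ≡ 3 (mod 4), so (3177/3179) = +(3179/3177).
Reduce top mod 3177: now compute (2/3177).
Pull out 2: since 3177 ≡ 1 (mod 8), (2/3177) = +1.
Reached (1/3177) = 1. Collecting the sign flips along the way, the symbol is +1.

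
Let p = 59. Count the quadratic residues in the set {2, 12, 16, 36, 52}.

3

(2/59) = -1 → non-residue.
(12/59) = +1 → QR.
(16/59) = +1 → QR.
(36/59) = +1 → QR.
(52/59) = -1 → non-residue.
Total quadratic residues among the 5: 3.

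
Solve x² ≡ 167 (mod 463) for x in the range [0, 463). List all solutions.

Since 463 ≡ 3 (mod 4), a square root of 167 is 167^((463+1)/4) = 167^116 mod 463.
Repeated squaring: 167^2≡109, 167^4≡306, 167^8≡110, 167^16≡62, 167^32≡140, 167^64≡154 (mod 463).
167^116 = 167^(64+32+16+4) ≡ 359 (mod 463).
Check: 359² = 128881 ≡ 167 (mod 463). The two roots are 104 and 359.

104, 359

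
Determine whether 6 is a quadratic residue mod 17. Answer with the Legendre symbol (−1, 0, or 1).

-1

Pull out 2: since 17 ≡ 1 (mod 8), (2/17) = +1.
Reciprocity: 3 ≡ 3 and 17 ≡ 1 (mod 4), so (3/17) = +(17/3).
Reduce top mod 3: now compute (2/3).
Pull out 2: since 3 ≡ 3 (mod 8), (2/3) = -1.
Reached (1/3) = 1. Collecting the sign flips along the way, the symbol is -1.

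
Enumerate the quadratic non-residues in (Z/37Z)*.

2 5 6 8 13 14 15 17 18 19 20 22 23 24 29 31 32 35

Square k = 1,…,18 (k and 37−k give the same square):
1²=1, 2²=4, 3²=9, 4²=16, 5²=25, 6²=36, 7²≡12, 8²≡27, 9²≡7, 10²≡26, 11²≡10, 12²≡33, 13²≡21, 14²≡11, 15²≡3, 16²≡34, 17²≡30, 18²≡28 (mod 37).
The residues are {1, 3, 4, 7, 9, 10, 11, 12, 16, 21, 25, 26, 27, 28, 30, 33, 34, 36}; the non-residues are the remaining 18 nonzero classes.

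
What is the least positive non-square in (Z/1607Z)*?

5

(2/1607) = +1, so 2 is a residue.
(3/1607) = +1, so 3 is a residue.
(4/1607) = +1, so 4 is a residue.
(5/1607) = −1, so 5 is the smallest positive non-residue mod 1607.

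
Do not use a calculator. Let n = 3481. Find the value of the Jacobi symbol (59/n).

Reciprocity: 59 ≡ 3 and 3481 ≡ 1 (mod 4), so (59/3481) = +(3481/59).
Reduce top mod 59: now compute (0/59).
Top reduces to 0: gcd > 1, so the symbol is 0.

0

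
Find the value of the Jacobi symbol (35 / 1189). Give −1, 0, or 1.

-1

Reciprocity: 35 ≡ 3 and 1189 ≡ 1 (mod 4), so (35/1189) = +(1189/35).
Reduce top mod 35: now compute (34/35).
Pull out 2: since 35 ≡ 3 (mod 8), (2/35) = -1.
Reciprocity: 17 ≡ 1 and 35 ≡ 3 (mod 4), so (17/35) = +(35/17).
Reduce top mod 17: now compute (1/17).
Reached (1/17) = 1. Collecting the sign flips along the way, the symbol is -1.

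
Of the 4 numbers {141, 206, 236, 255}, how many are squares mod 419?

(141/419) = +1 → QR.
(206/419) = +1 → QR.
(236/419) = +1 → QR.
(255/419) = -1 → non-residue.
Total quadratic residues among the 4: 3.

3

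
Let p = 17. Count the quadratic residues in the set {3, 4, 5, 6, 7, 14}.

1

(3/17) = -1 → non-residue.
(4/17) = +1 → QR.
(5/17) = -1 → non-residue.
(6/17) = -1 → non-residue.
(7/17) = -1 → non-residue.
(14/17) = -1 → non-residue.
Total quadratic residues among the 6: 1.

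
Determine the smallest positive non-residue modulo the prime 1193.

(2/1193) = +1, so 2 is a residue.
(3/1193) = −1, so 3 is the smallest positive non-residue mod 1193.

3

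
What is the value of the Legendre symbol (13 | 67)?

-1

Reciprocity: 13 ≡ 1 and 67 ≡ 3 (mod 4), so (13/67) = +(67/13).
Reduce top mod 13: now compute (2/13).
Pull out 2: since 13 ≡ 5 (mod 8), (2/13) = -1.
Reached (1/13) = 1. Collecting the sign flips along the way, the symbol is -1.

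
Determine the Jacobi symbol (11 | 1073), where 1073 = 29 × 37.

-1

Reciprocity: 11 ≡ 3 and 1073 ≡ 1 (mod 4), so (11/1073) = +(1073/11).
Reduce top mod 11: now compute (6/11).
Pull out 2: since 11 ≡ 3 (mod 8), (2/11) = -1.
Reciprocity: 3 ≡ 3 and 11 ≡ 3 (mod 4), so (3/11) = −(11/3).
Reduce top mod 3: now compute (2/3).
Pull out 2: since 3 ≡ 3 (mod 8), (2/3) = -1.
Reached (1/3) = 1. Collecting the sign flips along the way, the symbol is -1.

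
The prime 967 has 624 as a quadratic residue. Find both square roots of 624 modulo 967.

123, 844

Since 967 ≡ 3 (mod 4), a square root of 624 is 624^((967+1)/4) = 624^242 mod 967.
Repeated squaring: 624^2≡642, 624^4≡222, 624^8≡934, 624^16≡122, 624^32≡379, 624^64≡525, 624^128≡30 (mod 967).
624^242 = 624^(128+64+32+16+2) ≡ 123 (mod 967).
Check: 123² = 15129 ≡ 624 (mod 967). The two roots are 123 and 844.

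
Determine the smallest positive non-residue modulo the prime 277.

2

(2/277) = −1, so 2 is the smallest positive non-residue mod 277.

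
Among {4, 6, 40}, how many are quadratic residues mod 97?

2

(4/97) = +1 → QR.
(6/97) = +1 → QR.
(40/97) = -1 → non-residue.
Total quadratic residues among the 3: 2.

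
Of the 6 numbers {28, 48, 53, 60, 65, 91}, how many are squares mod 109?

3

(28/109) = +1 → QR.
(48/109) = +1 → QR.
(53/109) = -1 → non-residue.
(60/109) = +1 → QR.
(65/109) = -1 → non-residue.
(91/109) = -1 → non-residue.
Total quadratic residues among the 6: 3.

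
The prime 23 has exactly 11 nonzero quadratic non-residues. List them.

5 7 10 11 14 15 17 19 20 21 22

Square k = 1,…,11 (k and 23−k give the same square):
1²=1, 2²=4, 3²=9, 4²=16, 5²≡2, 6²≡13, 7²≡3, 8²≡18, 9²≡12, 10²≡8, 11²≡6 (mod 23).
The residues are {1, 2, 3, 4, 6, 8, 9, 12, 13, 16, 18}; the non-residues are the remaining 11 nonzero classes.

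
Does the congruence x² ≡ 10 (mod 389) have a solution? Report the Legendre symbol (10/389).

-1

Pull out 2: since 389 ≡ 5 (mod 8), (2/389) = -1.
Reciprocity: 5 ≡ 1 and 389 ≡ 1 (mod 4), so (5/389) = +(389/5).
Reduce top mod 5: now compute (4/5).
Pull out 2^2: since 5 ≡ 5 (mod 8), (2/5) = -1, so (2/5)^2 = +1.
Reached (1/5) = 1. Collecting the sign flips along the way, the symbol is -1.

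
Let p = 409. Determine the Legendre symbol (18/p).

Euler's criterion: (18/409) ≡ 18^204 (mod 409).
18^2 ≡ 324 (mod 409)
18^4 ≡ 272 (mod 409)
18^8 ≡ 364 (mod 409)
18^16 ≡ 389 (mod 409)
18^32 ≡ 400 (mod 409)
18^64 ≡ 81 (mod 409)
18^128 ≡ 17 (mod 409)
18^204 = 18^(128+64+8+4) ≡ 1 (mod 409).
Result is 1, so (18/409) = 1.

1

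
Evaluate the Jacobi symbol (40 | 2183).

-1

Pull out 2^3: since 2183 ≡ 7 (mod 8), (2/2183) = +1, so (2/2183)^3 = +1.
Reciprocity: 5 ≡ 1 and 2183 ≡ 3 (mod 4), so (5/2183) = +(2183/5).
Reduce top mod 5: now compute (3/5).
Reciprocity: 3 ≡ 3 and 5 ≡ 1 (mod 4), so (3/5) = +(5/3).
Reduce top mod 3: now compute (2/3).
Pull out 2: since 3 ≡ 3 (mod 8), (2/3) = -1.
Reached (1/3) = 1. Collecting the sign flips along the way, the symbol is -1.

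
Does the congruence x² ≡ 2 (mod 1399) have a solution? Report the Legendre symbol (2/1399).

Pull out 2: since 1399 ≡ 7 (mod 8), (2/1399) = +1.
Reached (1/1399) = 1. Collecting the sign flips along the way, the symbol is +1.

1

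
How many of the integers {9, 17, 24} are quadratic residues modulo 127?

(9/127) = +1 → QR.
(17/127) = +1 → QR.
(24/127) = -1 → non-residue.
Total quadratic residues among the 3: 2.

2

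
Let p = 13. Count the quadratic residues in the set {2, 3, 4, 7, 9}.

3

(2/13) = -1 → non-residue.
(3/13) = +1 → QR.
(4/13) = +1 → QR.
(7/13) = -1 → non-residue.
(9/13) = +1 → QR.
Total quadratic residues among the 5: 3.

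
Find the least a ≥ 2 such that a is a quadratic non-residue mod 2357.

(2/2357) = −1, so 2 is the smallest positive non-residue mod 2357.

2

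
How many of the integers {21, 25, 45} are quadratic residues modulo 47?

2

(21/47) = +1 → QR.
(25/47) = +1 → QR.
(45/47) = -1 → non-residue.
Total quadratic residues among the 3: 2.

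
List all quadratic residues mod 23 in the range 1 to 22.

Square k = 1,…,11 (k and 23−k give the same square):
1²=1, 2²=4, 3²=9, 4²=16, 5²≡2, 6²≡13, 7²≡3, 8²≡18, 9²≡12, 10²≡8, 11²≡6 (mod 23).
So the quadratic residues mod 23 are {1, 2, 3, 4, 6, 8, 9, 12, 13, 16, 18}.

1 2 3 4 6 8 9 12 13 16 18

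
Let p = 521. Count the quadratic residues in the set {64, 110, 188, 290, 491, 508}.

5

(64/521) = +1 → QR.
(110/521) = +1 → QR.
(188/521) = +1 → QR.
(290/521) = +1 → QR.
(491/521) = -1 → non-residue.
(508/521) = +1 → QR.
Total quadratic residues among the 6: 5.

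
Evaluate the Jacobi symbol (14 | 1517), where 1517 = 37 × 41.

1

Pull out 2: since 1517 ≡ 5 (mod 8), (2/1517) = -1.
Reciprocity: 7 ≡ 3 and 1517 ≡ 1 (mod 4), so (7/1517) = +(1517/7).
Reduce top mod 7: now compute (5/7).
Reciprocity: 5 ≡ 1 and 7 ≡ 3 (mod 4), so (5/7) = +(7/5).
Reduce top mod 5: now compute (2/5).
Pull out 2: since 5 ≡ 5 (mod 8), (2/5) = -1.
Reached (1/5) = 1. Collecting the sign flips along the way, the symbol is +1.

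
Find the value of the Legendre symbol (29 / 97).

-1

Reciprocity: 29 ≡ 1 and 97 ≡ 1 (mod 4), so (29/97) = +(97/29).
Reduce top mod 29: now compute (10/29).
Pull out 2: since 29 ≡ 5 (mod 8), (2/29) = -1.
Reciprocity: 5 ≡ 1 and 29 ≡ 1 (mod 4), so (5/29) = +(29/5).
Reduce top mod 5: now compute (4/5).
Pull out 2^2: since 5 ≡ 5 (mod 8), (2/5) = -1, so (2/5)^2 = +1.
Reached (1/5) = 1. Collecting the sign flips along the way, the symbol is -1.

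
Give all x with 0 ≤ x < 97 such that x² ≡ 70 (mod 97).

97 ≡ 1 (mod 4), so we find a root by search.
Trying successive values, 19² = 361 ≡ 70 (mod 97). The other root is 97 − 19 = 78.

19, 78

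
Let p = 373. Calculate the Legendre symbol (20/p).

Pull out 2^2: since 373 ≡ 5 (mod 8), (2/373) = -1, so (2/373)^2 = +1.
Reciprocity: 5 ≡ 1 and 373 ≡ 1 (mod 4), so (5/373) = +(373/5).
Reduce top mod 5: now compute (3/5).
Reciprocity: 3 ≡ 3 and 5 ≡ 1 (mod 4), so (3/5) = +(5/3).
Reduce top mod 3: now compute (2/3).
Pull out 2: since 3 ≡ 3 (mod 8), (2/3) = -1.
Reached (1/3) = 1. Collecting the sign flips along the way, the symbol is -1.

-1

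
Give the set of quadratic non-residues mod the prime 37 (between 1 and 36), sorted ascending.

2,5,6,8,13,14,15,17,18,19,20,22,23,24,29,31,32,35

Square k = 1,…,18 (k and 37−k give the same square):
1²=1, 2²=4, 3²=9, 4²=16, 5²=25, 6²=36, 7²≡12, 8²≡27, 9²≡7, 10²≡26, 11²≡10, 12²≡33, 13²≡21, 14²≡11, 15²≡3, 16²≡34, 17²≡30, 18²≡28 (mod 37).
The residues are {1, 3, 4, 7, 9, 10, 11, 12, 16, 21, 25, 26, 27, 28, 30, 33, 34, 36}; the non-residues are the remaining 18 nonzero classes.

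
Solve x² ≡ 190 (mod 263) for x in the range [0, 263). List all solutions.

106, 157

Since 263 ≡ 3 (mod 4), a square root of 190 is 190^((263+1)/4) = 190^66 mod 263.
Repeated squaring: 190^2≡69, 190^4≡27, 190^8≡203, 190^16≡181, 190^32≡149, 190^64≡109 (mod 263).
190^66 = 190^(64+2) ≡ 157 (mod 263).
Check: 157² = 24649 ≡ 190 (mod 263). The two roots are 106 and 157.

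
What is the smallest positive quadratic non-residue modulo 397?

(2/397) = −1, so 2 is the smallest positive non-residue mod 397.

2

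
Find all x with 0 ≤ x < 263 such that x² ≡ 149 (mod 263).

Since 263 ≡ 3 (mod 4), a square root of 149 is 149^((263+1)/4) = 149^66 mod 263.
Repeated squaring: 149^2≡109, 149^4≡46, 149^8≡12, 149^16≡144, 149^32≡222, 149^64≡103 (mod 263).
149^66 = 149^(64+2) ≡ 181 (mod 263).
Check: 181² = 32761 ≡ 149 (mod 263). The two roots are 82 and 181.

82, 181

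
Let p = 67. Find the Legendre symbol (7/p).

Euler's criterion: (7/67) ≡ 7^33 (mod 67).
7^2 ≡ 49 (mod 67)
7^4 ≡ 56 (mod 67)
7^8 ≡ 54 (mod 67)
7^16 ≡ 35 (mod 67)
7^32 ≡ 19 (mod 67)
7^33 = 7^(32+1) ≡ 66 (mod 67).
Result is 66 ≡ −1, so (7/67) = −1.

-1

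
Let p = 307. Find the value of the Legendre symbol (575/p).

-1

Euler's criterion: (575/307) ≡ 268^153 (mod 307).
268^2 ≡ 293 (mod 307)
268^4 ≡ 196 (mod 307)
268^8 ≡ 41 (mod 307)
268^16 ≡ 146 (mod 307)
268^32 ≡ 133 (mod 307)
268^64 ≡ 190 (mod 307)
268^128 ≡ 181 (mod 307)
268^153 = 268^(128+16+8+1) ≡ 306 (mod 307).
Result is 306 ≡ −1, so (575/307) = −1.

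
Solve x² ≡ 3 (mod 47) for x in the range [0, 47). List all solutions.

Since 47 ≡ 3 (mod 4), a square root of 3 is 3^((47+1)/4) = 3^12 mod 47.
Repeated squaring: 3^2≡9, 3^4≡34, 3^8≡28 (mod 47).
3^12 = 3^(8+4) ≡ 12 (mod 47).
Check: 12² = 144 ≡ 3 (mod 47). The two roots are 12 and 35.

12, 35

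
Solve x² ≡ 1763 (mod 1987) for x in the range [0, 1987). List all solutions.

Since 1987 ≡ 3 (mod 4), a square root of 1763 is 1763^((1987+1)/4) = 1763^497 mod 1987.
Repeated squaring: 1763^2≡501, 1763^4≡639, 1763^8≡986, 1763^16≡553, 1763^32≡1798, 1763^64≡1942, 1763^128≡38, 1763^256≡1444 (mod 1987).
1763^497 = 1763^(256+128+64+32+16+1) ≡ 1196 (mod 1987).
Check: 1196² = 1430416 ≡ 1763 (mod 1987). The two roots are 791 and 1196.

791, 1196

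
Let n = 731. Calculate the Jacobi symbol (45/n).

Reciprocity: 45 ≡ 1 and 731 ≡ 3 (mod 4), so (45/731) = +(731/45).
Reduce top mod 45: now compute (11/45).
Reciprocity: 11 ≡ 3 and 45 ≡ 1 (mod 4), so (11/45) = +(45/11).
Reduce top mod 11: now compute (1/11).
Reached (1/11) = 1. Collecting the sign flips along the way, the symbol is +1.

1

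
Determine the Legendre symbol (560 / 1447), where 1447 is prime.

-1

Pull out 2^4: since 1447 ≡ 7 (mod 8), (2/1447) = +1, so (2/1447)^4 = +1.
Reciprocity: 35 ≡ 3 and 1447 ≡ 3 (mod 4), so (35/1447) = −(1447/35).
Reduce top mod 35: now compute (12/35).
Pull out 2^2: since 35 ≡ 3 (mod 8), (2/35) = -1, so (2/35)^2 = +1.
Reciprocity: 3 ≡ 3 and 35 ≡ 3 (mod 4), so (3/35) = −(35/3).
Reduce top mod 3: now compute (2/3).
Pull out 2: since 3 ≡ 3 (mod 8), (2/3) = -1.
Reached (1/3) = 1. Collecting the sign flips along the way, the symbol is -1.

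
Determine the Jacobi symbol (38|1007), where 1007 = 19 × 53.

Pull out 2: since 1007 ≡ 7 (mod 8), (2/1007) = +1.
Reciprocity: 19 ≡ 3 and 1007 ≡ 3 (mod 4), so (19/1007) = −(1007/19).
Reduce top mod 19: now compute (0/19).
Top reduces to 0: gcd > 1, so the symbol is 0.

0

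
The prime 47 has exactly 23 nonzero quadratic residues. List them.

1,2,3,4,6,7,8,9,12,14,16,17,18,21,24,25,27,28,32,34,36,37,42

Square k = 1,…,23 (k and 47−k give the same square):
1²=1, 2²=4, 3²=9, 4²=16, 5²=25, 6²=36, 7²≡2, 8²≡17, 9²≡34, 10²≡6, 11²≡27, 12²≡3, 13²≡28, 14²≡8, 15²≡37, 16²≡21, 17²≡7, 18²≡42, 19²≡32, 20²≡24, 21²≡18, 22²≡14, 23²≡12 (mod 47).
So the quadratic residues mod 47 are {1, 2, 3, 4, 6, 7, 8, 9, 12, 14, 16, 17, 18, 21, 24, 25, 27, 28, 32, 34, 36, 37, 42}.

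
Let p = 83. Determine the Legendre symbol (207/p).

1

Euler's criterion: (207/83) ≡ 41^41 (mod 83).
41^2 ≡ 21 (mod 83)
41^4 ≡ 26 (mod 83)
41^8 ≡ 12 (mod 83)
41^16 ≡ 61 (mod 83)
41^32 ≡ 69 (mod 83)
41^41 = 41^(32+8+1) ≡ 1 (mod 83).
Result is 1, so (207/83) = 1.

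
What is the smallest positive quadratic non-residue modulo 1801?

11

(2/1801) = +1, so 2 is a residue.
(3/1801) = +1, so 3 is a residue.
(4/1801) = +1, so 4 is a residue.
(5/1801) = +1, so 5 is a residue.
(6/1801) = +1, so 6 is a residue.
(7/1801) = +1, so 7 is a residue.
(8/1801) = +1, so 8 is a residue.
(9/1801) = +1, so 9 is a residue.
(10/1801) = +1, so 10 is a residue.
(11/1801) = −1, so 11 is the smallest positive non-residue mod 1801.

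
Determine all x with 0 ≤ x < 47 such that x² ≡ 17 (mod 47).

Since 47 ≡ 3 (mod 4), a square root of 17 is 17^((47+1)/4) = 17^12 mod 47.
Repeated squaring: 17^2≡7, 17^4≡2, 17^8≡4 (mod 47).
17^12 = 17^(8+4) ≡ 8 (mod 47).
Check: 8² = 64 ≡ 17 (mod 47). The two roots are 8 and 39.

8, 39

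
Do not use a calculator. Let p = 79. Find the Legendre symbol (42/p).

1

Euler's criterion: (42/79) ≡ 42^39 (mod 79).
42^2 ≡ 26 (mod 79)
42^4 ≡ 44 (mod 79)
42^8 ≡ 40 (mod 79)
42^16 ≡ 20 (mod 79)
42^32 ≡ 5 (mod 79)
42^39 = 42^(32+4+2+1) ≡ 1 (mod 79).
Result is 1, so (42/79) = 1.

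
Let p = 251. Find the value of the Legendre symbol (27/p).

Reciprocity: 27 ≡ 3 and 251 ≡ 3 (mod 4), so (27/251) = −(251/27).
Reduce top mod 27: now compute (8/27).
Pull out 2^3: since 27 ≡ 3 (mod 8), (2/27) = -1, so (2/27)^3 = -1.
Reached (1/27) = 1. Collecting the sign flips along the way, the symbol is +1.

1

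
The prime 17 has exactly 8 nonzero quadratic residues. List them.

1 2 4 8 9 13 15 16

Square k = 1,…,8 (k and 17−k give the same square):
1²=1, 2²=4, 3²=9, 4²=16, 5²≡8, 6²≡2, 7²≡15, 8²≡13 (mod 17).
So the quadratic residues mod 17 are {1, 2, 4, 8, 9, 13, 15, 16}.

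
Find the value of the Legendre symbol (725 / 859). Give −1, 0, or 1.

Euler's criterion: (725/859) ≡ 725^429 (mod 859).
725^2 ≡ 776 (mod 859)
725^4 ≡ 17 (mod 859)
725^8 ≡ 289 (mod 859)
725^16 ≡ 198 (mod 859)
725^32 ≡ 549 (mod 859)
725^64 ≡ 751 (mod 859)
725^128 ≡ 497 (mod 859)
725^256 ≡ 476 (mod 859)
725^429 = 725^(256+128+32+8+4+1) ≡ 858 (mod 859).
Result is 858 ≡ −1, so (725/859) = −1.

-1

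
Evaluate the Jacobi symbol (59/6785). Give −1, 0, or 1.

Reciprocity: 59 ≡ 3 and 6785 ≡ 1 (mod 4), so (59/6785) = +(6785/59).
Reduce top mod 59: now compute (0/59).
Top reduces to 0: gcd > 1, so the symbol is 0.

0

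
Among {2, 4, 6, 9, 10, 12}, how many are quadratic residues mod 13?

(2/13) = -1 → non-residue.
(4/13) = +1 → QR.
(6/13) = -1 → non-residue.
(9/13) = +1 → QR.
(10/13) = +1 → QR.
(12/13) = +1 → QR.
Total quadratic residues among the 6: 4.

4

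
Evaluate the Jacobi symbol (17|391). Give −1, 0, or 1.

0

Reciprocity: 17 ≡ 1 and 391 ≡ 3 (mod 4), so (17/391) = +(391/17).
Reduce top mod 17: now compute (0/17).
Top reduces to 0: gcd > 1, so the symbol is 0.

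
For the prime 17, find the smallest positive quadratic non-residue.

3

(2/17) = +1, so 2 is a residue.
(3/17) = −1, so 3 is the smallest positive non-residue mod 17.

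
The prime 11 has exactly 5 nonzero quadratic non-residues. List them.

2 6 7 8 10

Square k = 1,…,5 (k and 11−k give the same square):
1²=1, 2²=4, 3²=9, 4²≡5, 5²≡3 (mod 11).
The residues are {1, 3, 4, 5, 9}; the non-residues are the remaining 5 nonzero classes.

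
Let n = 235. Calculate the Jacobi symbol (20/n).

Pull out 2^2: since 235 ≡ 3 (mod 8), (2/235) = -1, so (2/235)^2 = +1.
Reciprocity: 5 ≡ 1 and 235 ≡ 3 (mod 4), so (5/235) = +(235/5).
Reduce top mod 5: now compute (0/5).
Top reduces to 0: gcd > 1, so the symbol is 0.

0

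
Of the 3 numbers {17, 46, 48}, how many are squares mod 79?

(17/79) = -1 → non-residue.
(46/79) = +1 → QR.
(48/79) = -1 → non-residue.
Total quadratic residues among the 3: 1.

1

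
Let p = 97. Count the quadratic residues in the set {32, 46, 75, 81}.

3

(32/97) = +1 → QR.
(46/97) = -1 → non-residue.
(75/97) = +1 → QR.
(81/97) = +1 → QR.
Total quadratic residues among the 4: 3.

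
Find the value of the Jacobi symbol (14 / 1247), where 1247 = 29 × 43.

Pull out 2: since 1247 ≡ 7 (mod 8), (2/1247) = +1.
Reciprocity: 7 ≡ 3 and 1247 ≡ 3 (mod 4), so (7/1247) = −(1247/7).
Reduce top mod 7: now compute (1/7).
Reached (1/7) = 1. Collecting the sign flips along the way, the symbol is -1.

-1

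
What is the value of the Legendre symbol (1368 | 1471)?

1

Pull out 2^3: since 1471 ≡ 7 (mod 8), (2/1471) = +1, so (2/1471)^3 = +1.
Reciprocity: 171 ≡ 3 and 1471 ≡ 3 (mod 4), so (171/1471) = −(1471/171).
Reduce top mod 171: now compute (103/171).
Reciprocity: 103 ≡ 3 and 171 ≡ 3 (mod 4), so (103/171) = −(171/103).
Reduce top mod 103: now compute (68/103).
Pull out 2^2: since 103 ≡ 7 (mod 8), (2/103) = +1, so (2/103)^2 = +1.
Reciprocity: 17 ≡ 1 and 103 ≡ 3 (mod 4), so (17/103) = +(103/17).
Reduce top mod 17: now compute (1/17).
Reached (1/17) = 1. Collecting the sign flips along the way, the symbol is +1.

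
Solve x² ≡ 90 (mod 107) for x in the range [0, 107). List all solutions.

25, 82

Since 107 ≡ 3 (mod 4), a square root of 90 is 90^((107+1)/4) = 90^27 mod 107.
Repeated squaring: 90^2≡75, 90^4≡61, 90^8≡83, 90^16≡41 (mod 107).
90^27 = 90^(16+8+2+1) ≡ 25 (mod 107).
Check: 25² = 625 ≡ 90 (mod 107). The two roots are 25 and 82.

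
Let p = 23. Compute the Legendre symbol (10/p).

Pull out 2: since 23 ≡ 7 (mod 8), (2/23) = +1.
Reciprocity: 5 ≡ 1 and 23 ≡ 3 (mod 4), so (5/23) = +(23/5).
Reduce top mod 5: now compute (3/5).
Reciprocity: 3 ≡ 3 and 5 ≡ 1 (mod 4), so (3/5) = +(5/3).
Reduce top mod 3: now compute (2/3).
Pull out 2: since 3 ≡ 3 (mod 8), (2/3) = -1.
Reached (1/3) = 1. Collecting the sign flips along the way, the symbol is -1.

-1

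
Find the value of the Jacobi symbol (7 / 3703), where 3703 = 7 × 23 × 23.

Reciprocity: 7 ≡ 3 and 3703 ≡ 3 (mod 4), so (7/3703) = −(3703/7).
Reduce top mod 7: now compute (0/7).
Top reduces to 0: gcd > 1, so the symbol is 0.

0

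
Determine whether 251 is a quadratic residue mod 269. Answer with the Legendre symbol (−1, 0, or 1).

Reciprocity: 251 ≡ 3 and 269 ≡ 1 (mod 4), so (251/269) = +(269/251).
Reduce top mod 251: now compute (18/251).
Pull out 2: since 251 ≡ 3 (mod 8), (2/251) = -1.
Reciprocity: 9 ≡ 1 and 251 ≡ 3 (mod 4), so (9/251) = +(251/9).
Reduce top mod 9: now compute (8/9).
Pull out 2^3: since 9 ≡ 1 (mod 8), (2/9) = +1, so (2/9)^3 = +1.
Reached (1/9) = 1. Collecting the sign flips along the way, the symbol is -1.

-1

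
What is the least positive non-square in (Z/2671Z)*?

(2/2671) = +1, so 2 is a residue.
(3/2671) = −1, so 3 is the smallest positive non-residue mod 2671.

3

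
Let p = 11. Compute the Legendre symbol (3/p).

1

Reciprocity: 3 ≡ 3 and 11 ≡ 3 (mod 4), so (3/11) = −(11/3).
Reduce top mod 3: now compute (2/3).
Pull out 2: since 3 ≡ 3 (mod 8), (2/3) = -1.
Reached (1/3) = 1. Collecting the sign flips along the way, the symbol is +1.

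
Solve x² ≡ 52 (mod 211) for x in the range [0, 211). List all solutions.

91, 120

Since 211 ≡ 3 (mod 4), a square root of 52 is 52^((211+1)/4) = 52^53 mod 211.
Repeated squaring: 52^2≡172, 52^4≡44, 52^8≡37, 52^16≡103, 52^32≡59 (mod 211).
52^53 = 52^(32+16+4+1) ≡ 120 (mod 211).
Check: 120² = 14400 ≡ 52 (mod 211). The two roots are 91 and 120.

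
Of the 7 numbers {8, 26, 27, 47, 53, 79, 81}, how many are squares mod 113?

(8/113) = +1 → QR.
(26/113) = +1 → QR.
(27/113) = -1 → non-residue.
(47/113) = -1 → non-residue.
(53/113) = +1 → QR.
(79/113) = -1 → non-residue.
(81/113) = +1 → QR.
Total quadratic residues among the 7: 4.

4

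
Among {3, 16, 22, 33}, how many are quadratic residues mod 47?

2

(3/47) = +1 → QR.
(16/47) = +1 → QR.
(22/47) = -1 → non-residue.
(33/47) = -1 → non-residue.
Total quadratic residues among the 4: 2.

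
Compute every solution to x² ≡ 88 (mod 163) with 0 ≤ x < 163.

Since 163 ≡ 3 (mod 4), a square root of 88 is 88^((163+1)/4) = 88^41 mod 163.
Repeated squaring: 88^2≡83, 88^4≡43, 88^8≡56, 88^16≡39, 88^32≡54 (mod 163).
88^41 = 88^(32+8+1) ≡ 96 (mod 163).
Check: 96² = 9216 ≡ 88 (mod 163). The two roots are 67 and 96.

67, 96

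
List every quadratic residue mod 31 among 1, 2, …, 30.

Square k = 1,…,15 (k and 31−k give the same square):
1²=1, 2²=4, 3²=9, 4²=16, 5²=25, 6²≡5, 7²≡18, 8²≡2, 9²≡19, 10²≡7, 11²≡28, 12²≡20, 13²≡14, 14²≡10, 15²≡8 (mod 31).
So the quadratic residues mod 31 are {1, 2, 4, 5, 7, 8, 9, 10, 14, 16, 18, 19, 20, 25, 28}.

1, 2, 4, 5, 7, 8, 9, 10, 14, 16, 18, 19, 20, 25, 28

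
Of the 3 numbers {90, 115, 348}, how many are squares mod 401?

(90/401) = +1 → QR.
(115/401) = -1 → non-residue.
(348/401) = -1 → non-residue.
Total quadratic residues among the 3: 1.

1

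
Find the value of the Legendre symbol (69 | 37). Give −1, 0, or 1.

-1

Euler's criterion: (69/37) ≡ 32^18 (mod 37).
32^2 ≡ 25 (mod 37)
32^4 ≡ 33 (mod 37)
32^8 ≡ 16 (mod 37)
32^16 ≡ 34 (mod 37)
32^18 = 32^(16+2) ≡ 36 (mod 37).
Result is 36 ≡ −1, so (69/37) = −1.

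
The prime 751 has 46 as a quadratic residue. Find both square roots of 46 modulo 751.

Since 751 ≡ 3 (mod 4), a square root of 46 is 46^((751+1)/4) = 46^188 mod 751.
Repeated squaring: 46^2≡614, 46^4≡745, 46^8≡36, 46^16≡545, 46^32≡380, 46^64≡208, 46^128≡457 (mod 751).
46^188 = 46^(128+32+16+8+4) ≡ 429 (mod 751).
Check: 429² = 184041 ≡ 46 (mod 751). The two roots are 322 and 429.

322, 429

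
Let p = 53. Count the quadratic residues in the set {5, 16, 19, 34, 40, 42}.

(5/53) = -1 → non-residue.
(16/53) = +1 → QR.
(19/53) = -1 → non-residue.
(34/53) = -1 → non-residue.
(40/53) = +1 → QR.
(42/53) = +1 → QR.
Total quadratic residues among the 6: 3.

3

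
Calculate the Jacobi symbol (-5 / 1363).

First reduce: -5 ≡ 1358 (mod 1363).
Pull out 2: since 1363 ≡ 3 (mod 8), (2/1363) = -1.
Reciprocity: 679 ≡ 3 and 1363 ≡ 3 (mod 4), so (679/1363) = −(1363/679).
Reduce top mod 679: now compute (5/679).
Reciprocity: 5 ≡ 1 and 679 ≡ 3 (mod 4), so (5/679) = +(679/5).
Reduce top mod 5: now compute (4/5).
Pull out 2^2: since 5 ≡ 5 (mod 8), (2/5) = -1, so (2/5)^2 = +1.
Reached (1/5) = 1. Collecting the sign flips along the way, the symbol is +1.

1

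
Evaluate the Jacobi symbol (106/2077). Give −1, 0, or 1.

-1

Pull out 2: since 2077 ≡ 5 (mod 8), (2/2077) = -1.
Reciprocity: 53 ≡ 1 and 2077 ≡ 1 (mod 4), so (53/2077) = +(2077/53).
Reduce top mod 53: now compute (10/53).
Pull out 2: since 53 ≡ 5 (mod 8), (2/53) = -1.
Reciprocity: 5 ≡ 1 and 53 ≡ 1 (mod 4), so (5/53) = +(53/5).
Reduce top mod 5: now compute (3/5).
Reciprocity: 3 ≡ 3 and 5 ≡ 1 (mod 4), so (3/5) = +(5/3).
Reduce top mod 3: now compute (2/3).
Pull out 2: since 3 ≡ 3 (mod 8), (2/3) = -1.
Reached (1/3) = 1. Collecting the sign flips along the way, the symbol is -1.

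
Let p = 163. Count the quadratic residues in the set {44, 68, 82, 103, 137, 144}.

(44/163) = -1 → non-residue.
(68/163) = -1 → non-residue.
(82/163) = -1 → non-residue.
(103/163) = -1 → non-residue.
(137/163) = -1 → non-residue.
(144/163) = +1 → QR.
Total quadratic residues among the 6: 1.

1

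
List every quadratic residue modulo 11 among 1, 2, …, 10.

Square k = 1,…,5 (k and 11−k give the same square):
1²=1, 2²=4, 3²=9, 4²≡5, 5²≡3 (mod 11).
So the quadratic residues mod 11 are {1, 3, 4, 5, 9}.

1,3,4,5,9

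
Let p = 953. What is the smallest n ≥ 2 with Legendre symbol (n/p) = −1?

(2/953) = +1, so 2 is a residue.
(3/953) = −1, so 3 is the smallest positive non-residue mod 953.

3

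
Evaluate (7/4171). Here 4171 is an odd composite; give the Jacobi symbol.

1

Reciprocity: 7 ≡ 3 and 4171 ≡ 3 (mod 4), so (7/4171) = −(4171/7).
Reduce top mod 7: now compute (6/7).
Pull out 2: since 7 ≡ 7 (mod 8), (2/7) = +1.
Reciprocity: 3 ≡ 3 and 7 ≡ 3 (mod 4), so (3/7) = −(7/3).
Reduce top mod 3: now compute (1/3).
Reached (1/3) = 1. Collecting the sign flips along the way, the symbol is +1.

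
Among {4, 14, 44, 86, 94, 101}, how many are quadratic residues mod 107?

(4/107) = +1 → QR.
(14/107) = +1 → QR.
(44/107) = +1 → QR.
(86/107) = +1 → QR.
(94/107) = -1 → non-residue.
(101/107) = +1 → QR.
Total quadratic residues among the 6: 5.

5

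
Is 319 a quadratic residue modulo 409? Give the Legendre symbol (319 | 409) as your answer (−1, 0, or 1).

Reciprocity: 319 ≡ 3 and 409 ≡ 1 (mod 4), so (319/409) = +(409/319).
Reduce top mod 319: now compute (90/319).
Pull out 2: since 319 ≡ 7 (mod 8), (2/319) = +1.
Reciprocity: 45 ≡ 1 and 319 ≡ 3 (mod 4), so (45/319) = +(319/45).
Reduce top mod 45: now compute (4/45).
Pull out 2^2: since 45 ≡ 5 (mod 8), (2/45) = -1, so (2/45)^2 = +1.
Reached (1/45) = 1. Collecting the sign flips along the way, the symbol is +1.

1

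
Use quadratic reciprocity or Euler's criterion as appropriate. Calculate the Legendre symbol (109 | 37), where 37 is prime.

First reduce: 109 ≡ 35 (mod 37).
Reciprocity: 35 ≡ 3 and 37 ≡ 1 (mod 4), so (35/37) = +(37/35).
Reduce top mod 35: now compute (2/35).
Pull out 2: since 35 ≡ 3 (mod 8), (2/35) = -1.
Reached (1/35) = 1. Collecting the sign flips along the way, the symbol is -1.

-1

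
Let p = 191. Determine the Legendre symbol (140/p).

-1

Pull out 2^2: since 191 ≡ 7 (mod 8), (2/191) = +1, so (2/191)^2 = +1.
Reciprocity: 35 ≡ 3 and 191 ≡ 3 (mod 4), so (35/191) = −(191/35).
Reduce top mod 35: now compute (16/35).
Pull out 2^4: since 35 ≡ 3 (mod 8), (2/35) = -1, so (2/35)^4 = +1.
Reached (1/35) = 1. Collecting the sign flips along the way, the symbol is -1.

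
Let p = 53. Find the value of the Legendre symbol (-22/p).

-1

First reduce: -22 ≡ 31 (mod 53).
Reciprocity: 31 ≡ 3 and 53 ≡ 1 (mod 4), so (31/53) = +(53/31).
Reduce top mod 31: now compute (22/31).
Pull out 2: since 31 ≡ 7 (mod 8), (2/31) = +1.
Reciprocity: 11 ≡ 3 and 31 ≡ 3 (mod 4), so (11/31) = −(31/11).
Reduce top mod 11: now compute (9/11).
Reciprocity: 9 ≡ 1 and 11 ≡ 3 (mod 4), so (9/11) = +(11/9).
Reduce top mod 9: now compute (2/9).
Pull out 2: since 9 ≡ 1 (mod 8), (2/9) = +1.
Reached (1/9) = 1. Collecting the sign flips along the way, the symbol is -1.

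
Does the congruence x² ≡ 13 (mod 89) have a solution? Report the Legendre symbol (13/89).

Reciprocity: 13 ≡ 1 and 89 ≡ 1 (mod 4), so (13/89) = +(89/13).
Reduce top mod 13: now compute (11/13).
Reciprocity: 11 ≡ 3 and 13 ≡ 1 (mod 4), so (11/13) = +(13/11).
Reduce top mod 11: now compute (2/11).
Pull out 2: since 11 ≡ 3 (mod 8), (2/11) = -1.
Reached (1/11) = 1. Collecting the sign flips along the way, the symbol is -1.

-1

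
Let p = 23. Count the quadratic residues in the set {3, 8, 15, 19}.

2

(3/23) = +1 → QR.
(8/23) = +1 → QR.
(15/23) = -1 → non-residue.
(19/23) = -1 → non-residue.
Total quadratic residues among the 4: 2.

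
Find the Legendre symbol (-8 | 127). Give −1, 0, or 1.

First reduce: -8 ≡ 119 (mod 127).
Reciprocity: 119 ≡ 3 and 127 ≡ 3 (mod 4), so (119/127) = −(127/119).
Reduce top mod 119: now compute (8/119).
Pull out 2^3: since 119 ≡ 7 (mod 8), (2/119) = +1, so (2/119)^3 = +1.
Reached (1/119) = 1. Collecting the sign flips along the way, the symbol is -1.

-1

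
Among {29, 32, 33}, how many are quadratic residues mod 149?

(29/149) = +1 → QR.
(32/149) = -1 → non-residue.
(33/149) = +1 → QR.
Total quadratic residues among the 3: 2.

2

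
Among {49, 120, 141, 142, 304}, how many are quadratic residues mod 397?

(49/397) = +1 → QR.
(120/397) = +1 → QR.
(141/397) = +1 → QR.
(142/397) = +1 → QR.
(304/397) = +1 → QR.
Total quadratic residues among the 5: 5.

5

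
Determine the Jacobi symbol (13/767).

0

Reciprocity: 13 ≡ 1 and 767 ≡ 3 (mod 4), so (13/767) = +(767/13).
Reduce top mod 13: now compute (0/13).
Top reduces to 0: gcd > 1, so the symbol is 0.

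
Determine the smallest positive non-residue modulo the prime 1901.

(2/1901) = −1, so 2 is the smallest positive non-residue mod 1901.

2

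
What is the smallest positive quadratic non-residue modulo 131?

2

(2/131) = −1, so 2 is the smallest positive non-residue mod 131.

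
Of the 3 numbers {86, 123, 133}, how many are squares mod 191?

(86/191) = +1 → QR.
(123/191) = -1 → non-residue.
(133/191) = +1 → QR.
Total quadratic residues among the 3: 2.

2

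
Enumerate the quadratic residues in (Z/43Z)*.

1,4,6,9,10,11,13,14,15,16,17,21,23,24,25,31,35,36,38,40,41

Square k = 1,…,21 (k and 43−k give the same square):
1²=1, 2²=4, 3²=9, 4²=16, 5²=25, 6²=36, 7²≡6, 8²≡21, 9²≡38, 10²≡14, 11²≡35, 12²≡15, 13²≡40, 14²≡24, 15²≡10, 16²≡41, 17²≡31, 18²≡23, 19²≡17, 20²≡13, 21²≡11 (mod 43).
So the quadratic residues mod 43 are {1, 4, 6, 9, 10, 11, 13, 14, 15, 16, 17, 21, 23, 24, 25, 31, 35, 36, 38, 40, 41}.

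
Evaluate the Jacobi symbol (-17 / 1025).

First reduce: -17 ≡ 1008 (mod 1025).
Pull out 2^4: since 1025 ≡ 1 (mod 8), (2/1025) = +1, so (2/1025)^4 = +1.
Reciprocity: 63 ≡ 3 and 1025 ≡ 1 (mod 4), so (63/1025) = +(1025/63).
Reduce top mod 63: now compute (17/63).
Reciprocity: 17 ≡ 1 and 63 ≡ 3 (mod 4), so (17/63) = +(63/17).
Reduce top mod 17: now compute (12/17).
Pull out 2^2: since 17 ≡ 1 (mod 8), (2/17) = +1, so (2/17)^2 = +1.
Reciprocity: 3 ≡ 3 and 17 ≡ 1 (mod 4), so (3/17) = +(17/3).
Reduce top mod 3: now compute (2/3).
Pull out 2: since 3 ≡ 3 (mod 8), (2/3) = -1.
Reached (1/3) = 1. Collecting the sign flips along the way, the symbol is -1.

-1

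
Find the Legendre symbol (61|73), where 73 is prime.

Euler's criterion: (61/73) ≡ 61^36 (mod 73).
61^2 ≡ 71 (mod 73)
61^4 ≡ 4 (mod 73)
61^8 ≡ 16 (mod 73)
61^16 ≡ 37 (mod 73)
61^32 ≡ 55 (mod 73)
61^36 = 61^(32+4) ≡ 1 (mod 73).
Result is 1, so (61/73) = 1.

1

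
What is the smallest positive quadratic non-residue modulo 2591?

(2/2591) = +1, so 2 is a residue.
(3/2591) = +1, so 3 is a residue.
(4/2591) = +1, so 4 is a residue.
(5/2591) = +1, so 5 is a residue.
(6/2591) = +1, so 6 is a residue.
(7/2591) = −1, so 7 is the smallest positive non-residue mod 2591.

7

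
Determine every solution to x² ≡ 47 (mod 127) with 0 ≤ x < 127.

Since 127 ≡ 3 (mod 4), a square root of 47 is 47^((127+1)/4) = 47^32 mod 127.
Repeated squaring: 47^2≡50, 47^4≡87, 47^8≡76, 47^16≡61, 47^32≡38 (mod 127).
47^32 = 47^(32) ≡ 38 (mod 127).
Check: 38² = 1444 ≡ 47 (mod 127). The two roots are 38 and 89.

38, 89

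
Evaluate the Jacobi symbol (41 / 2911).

Reciprocity: 41 ≡ 1 and 2911 ≡ 3 (mod 4), so (41/2911) = +(2911/41).
Reduce top mod 41: now compute (0/41).
Top reduces to 0: gcd > 1, so the symbol is 0.

0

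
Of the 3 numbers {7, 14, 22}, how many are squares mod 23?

0

(7/23) = -1 → non-residue.
(14/23) = -1 → non-residue.
(22/23) = -1 → non-residue.
Total quadratic residues among the 3: 0.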